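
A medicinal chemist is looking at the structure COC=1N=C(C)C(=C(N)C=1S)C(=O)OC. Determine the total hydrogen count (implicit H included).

Walk through each heavy atom and fill implicit hydrogens from standard valence (C 4, N 3, O 2, S 2, halogen 1):
  atom 1: C, bond orders sum to 1 (valence 4) → 3 H
  atom 2: O, bond orders sum to 2 (valence 2) → 0 H
  atom 3: C, bond orders sum to 4 (valence 4) → 0 H
  atom 4: N, bond orders sum to 3 (valence 3) → 0 H
  atom 5: C, bond orders sum to 4 (valence 4) → 0 H
  atom 6: C, bond orders sum to 1 (valence 4) → 3 H
  atom 7: C, bond orders sum to 4 (valence 4) → 0 H
  atom 8: C, bond orders sum to 4 (valence 4) → 0 H
  atom 9: N, bond orders sum to 1 (valence 3) → 2 H
  atom 10: C, bond orders sum to 4 (valence 4) → 0 H
  atom 11: S, bond orders sum to 1 (valence 2) → 1 H
  atom 12: C, bond orders sum to 4 (valence 4) → 0 H
  atom 13: O, bond orders sum to 2 (valence 2) → 0 H
  atom 14: O, bond orders sum to 2 (valence 2) → 0 H
  atom 15: C, bond orders sum to 1 (valence 4) → 3 H
Total hydrogens: 12.

12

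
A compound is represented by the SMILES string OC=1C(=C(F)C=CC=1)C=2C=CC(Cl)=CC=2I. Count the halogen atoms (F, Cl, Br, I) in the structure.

3

Halogen atoms appear at heavy-atom positions 5, 13, 16 (1×Cl, 1×F, 1×I).
Other groups present: 1 hydroxyl.
Halogen count: 3.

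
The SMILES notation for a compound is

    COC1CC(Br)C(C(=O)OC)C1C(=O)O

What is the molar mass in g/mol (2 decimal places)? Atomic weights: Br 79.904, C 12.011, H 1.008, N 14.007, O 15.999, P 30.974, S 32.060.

281.10 g/mol

First, the molecular formula is C9H13BrO5 (counting implicit H from valence).
  Br: 1 × 79.904 = 79.904
  C: 9 × 12.011 = 108.099
  H: 13 × 1.008 = 13.104
  O: 5 × 15.999 = 79.995
Sum: 1×79.904 + 9×12.011 + 13×1.008 + 5×15.999 = 281.102 → 281.10 g/mol.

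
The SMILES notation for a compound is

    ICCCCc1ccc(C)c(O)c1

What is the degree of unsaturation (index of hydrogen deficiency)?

4

Molecular formula: C11H15IO.
DoU = (2C + 2 + N − H − X) / 2, where X is the halogen count and O/S are ignored.
    = (2·11 + 2 + 0 − 15 − 1) / 2 = 8 / 2 = 4.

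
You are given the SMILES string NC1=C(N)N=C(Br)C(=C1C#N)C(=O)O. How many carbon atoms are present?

7

Count every carbon token in the SMILES (each C, including those in ring-closure positions and inside branches).
Carbon count: 7.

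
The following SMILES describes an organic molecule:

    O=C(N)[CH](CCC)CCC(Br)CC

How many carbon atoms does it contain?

10

Count every carbon token in the SMILES (each C, including those in ring-closure positions and inside branches).
Carbon count: 10.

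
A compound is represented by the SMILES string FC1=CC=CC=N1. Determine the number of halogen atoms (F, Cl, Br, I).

1

Halogen atoms appear at heavy-atom position 1 (1×F).
Halogen count: 1.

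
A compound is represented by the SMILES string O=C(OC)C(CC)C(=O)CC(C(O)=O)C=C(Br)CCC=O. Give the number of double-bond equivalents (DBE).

Molecular formula: C14H19BrO6.
DoU = (2C + 2 + N − H − X) / 2, where X is the halogen count and O/S are ignored.
    = (2·14 + 2 + 0 − 19 − 1) / 2 = 10 / 2 = 5.

5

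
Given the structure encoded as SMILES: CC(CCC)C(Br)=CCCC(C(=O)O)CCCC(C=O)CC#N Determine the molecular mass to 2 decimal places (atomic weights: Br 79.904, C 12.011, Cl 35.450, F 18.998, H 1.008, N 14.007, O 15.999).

386.33 g/mol

First, the molecular formula is C18H28BrNO3 (counting implicit H from valence).
  Br: 1 × 79.904 = 79.904
  C: 18 × 12.011 = 216.198
  H: 28 × 1.008 = 28.224
  N: 1 × 14.007 = 14.007
  O: 3 × 15.999 = 47.997
Sum: 1×79.904 + 18×12.011 + 28×1.008 + 1×14.007 + 3×15.999 = 386.330 → 386.33 g/mol.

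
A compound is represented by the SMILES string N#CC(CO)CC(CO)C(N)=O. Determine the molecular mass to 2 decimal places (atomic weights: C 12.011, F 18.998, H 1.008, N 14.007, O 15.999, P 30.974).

First, the molecular formula is C7H12N2O3 (counting implicit H from valence).
  C: 7 × 12.011 = 84.077
  H: 12 × 1.008 = 12.096
  N: 2 × 14.007 = 28.014
  O: 3 × 15.999 = 47.997
Sum: 7×12.011 + 12×1.008 + 2×14.007 + 3×15.999 = 172.184 → 172.18 g/mol.

172.18 g/mol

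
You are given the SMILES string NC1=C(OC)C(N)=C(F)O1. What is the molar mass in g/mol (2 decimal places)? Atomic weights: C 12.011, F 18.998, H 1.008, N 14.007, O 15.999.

146.12 g/mol

First, the molecular formula is C5H7FN2O2 (counting implicit H from valence).
  C: 5 × 12.011 = 60.055
  F: 1 × 18.998 = 18.998
  H: 7 × 1.008 = 7.056
  N: 2 × 14.007 = 28.014
  O: 2 × 15.999 = 31.998
Sum: 5×12.011 + 1×18.998 + 7×1.008 + 2×14.007 + 2×15.999 = 146.121 → 146.12 g/mol.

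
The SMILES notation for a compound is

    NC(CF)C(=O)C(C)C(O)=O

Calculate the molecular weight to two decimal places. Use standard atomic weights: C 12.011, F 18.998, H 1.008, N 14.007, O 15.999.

First, the molecular formula is C6H10FNO3 (counting implicit H from valence).
  C: 6 × 12.011 = 72.066
  F: 1 × 18.998 = 18.998
  H: 10 × 1.008 = 10.080
  N: 1 × 14.007 = 14.007
  O: 3 × 15.999 = 47.997
Sum: 6×12.011 + 1×18.998 + 10×1.008 + 1×14.007 + 3×15.999 = 163.148 → 163.15 g/mol.

163.15 g/mol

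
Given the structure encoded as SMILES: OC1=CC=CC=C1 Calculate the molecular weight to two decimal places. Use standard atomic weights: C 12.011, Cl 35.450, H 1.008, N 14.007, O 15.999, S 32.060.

94.11 g/mol

First, the molecular formula is C6H6O (counting implicit H from valence).
  C: 6 × 12.011 = 72.066
  H: 6 × 1.008 = 6.048
  O: 1 × 15.999 = 15.999
Sum: 6×12.011 + 6×1.008 + 1×15.999 = 94.113 → 94.11 g/mol.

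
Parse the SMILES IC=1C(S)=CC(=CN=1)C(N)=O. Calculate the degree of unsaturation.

5

Molecular formula: C6H5IN2OS.
DoU = (2C + 2 + N − H − X) / 2, where X is the halogen count and O/S are ignored.
    = (2·6 + 2 + 2 − 5 − 1) / 2 = 10 / 2 = 5.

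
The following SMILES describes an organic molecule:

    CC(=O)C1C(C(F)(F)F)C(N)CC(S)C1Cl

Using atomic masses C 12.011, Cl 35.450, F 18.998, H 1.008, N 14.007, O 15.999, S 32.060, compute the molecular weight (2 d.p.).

275.71 g/mol

First, the molecular formula is C9H13ClF3NOS (counting implicit H from valence).
  C: 9 × 12.011 = 108.099
  Cl: 1 × 35.450 = 35.450
  F: 3 × 18.998 = 56.994
  H: 13 × 1.008 = 13.104
  N: 1 × 14.007 = 14.007
  O: 1 × 15.999 = 15.999
  S: 1 × 32.060 = 32.060
Sum: 9×12.011 + 1×35.450 + 3×18.998 + 13×1.008 + 1×14.007 + 1×15.999 + 1×32.060 = 275.713 → 275.71 g/mol.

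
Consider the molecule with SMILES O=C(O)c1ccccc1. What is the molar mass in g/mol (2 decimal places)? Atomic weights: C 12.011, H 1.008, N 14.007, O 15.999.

122.12 g/mol

First, the molecular formula is C7H6O2 (counting implicit H from valence).
  C: 7 × 12.011 = 84.077
  H: 6 × 1.008 = 6.048
  O: 2 × 15.999 = 31.998
Sum: 7×12.011 + 6×1.008 + 2×15.999 = 122.123 → 122.12 g/mol.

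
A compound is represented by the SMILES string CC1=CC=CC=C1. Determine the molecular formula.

Walk through each heavy atom and fill implicit hydrogens from standard valence (C 4, N 3, O 2, S 2, halogen 1):
  atom 1: C, bond orders sum to 1 (valence 4) → 3 H
  atom 2: C, bond orders sum to 4 (valence 4) → 0 H
  atom 3: C, bond orders sum to 3 (valence 4) → 1 H
  atom 4: C, bond orders sum to 3 (valence 4) → 1 H
  atom 5: C, bond orders sum to 3 (valence 4) → 1 H
  atom 6: C, bond orders sum to 3 (valence 4) → 1 H
  atom 7: C, bond orders sum to 3 (valence 4) → 1 H
Totals → C:7, H:8.

C7H8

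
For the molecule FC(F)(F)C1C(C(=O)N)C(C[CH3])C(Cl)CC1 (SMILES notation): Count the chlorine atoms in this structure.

Scan the SMILES for Cl atoms (remember two-letter symbols like Cl and Br are single atoms).
Chlorine count: 1.

1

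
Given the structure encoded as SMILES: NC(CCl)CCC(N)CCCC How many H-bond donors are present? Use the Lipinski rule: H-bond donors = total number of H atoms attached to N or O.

4

Donors: find every N or O and count the H atoms it carries.
  atom 1 (N): bond orders sum to 1 → 2 H
  atom 8 (N): bond orders sum to 1 → 2 H
Lipinski HBD = 4.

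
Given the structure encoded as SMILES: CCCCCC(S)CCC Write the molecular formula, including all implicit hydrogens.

Walk through each heavy atom and fill implicit hydrogens from standard valence (C 4, N 3, O 2, S 2, halogen 1):
  atom 1: C, bond orders sum to 1 (valence 4) → 3 H
  atom 2: C, bond orders sum to 2 (valence 4) → 2 H
  atom 3: C, bond orders sum to 2 (valence 4) → 2 H
  atom 4: C, bond orders sum to 2 (valence 4) → 2 H
  atom 5: C, bond orders sum to 2 (valence 4) → 2 H
  atom 6: C, bond orders sum to 3 (valence 4) → 1 H
  atom 7: S, bond orders sum to 1 (valence 2) → 1 H
  atom 8: C, bond orders sum to 2 (valence 4) → 2 H
  atom 9: C, bond orders sum to 2 (valence 4) → 2 H
  atom 10: C, bond orders sum to 1 (valence 4) → 3 H
Totals → C:9, H:20, S:1.
In Hill order: C9H20S.

C9H20S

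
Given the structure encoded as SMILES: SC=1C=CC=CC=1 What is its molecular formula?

Walk through each heavy atom and fill implicit hydrogens from standard valence (C 4, N 3, O 2, S 2, halogen 1):
  atom 1: S, bond orders sum to 1 (valence 2) → 1 H
  atom 2: C, bond orders sum to 4 (valence 4) → 0 H
  atom 3: C, bond orders sum to 3 (valence 4) → 1 H
  atom 4: C, bond orders sum to 3 (valence 4) → 1 H
  atom 5: C, bond orders sum to 3 (valence 4) → 1 H
  atom 6: C, bond orders sum to 3 (valence 4) → 1 H
  atom 7: C, bond orders sum to 3 (valence 4) → 1 H
Totals → C:6, H:6, S:1.
In Hill order: C6H6S.

C6H6S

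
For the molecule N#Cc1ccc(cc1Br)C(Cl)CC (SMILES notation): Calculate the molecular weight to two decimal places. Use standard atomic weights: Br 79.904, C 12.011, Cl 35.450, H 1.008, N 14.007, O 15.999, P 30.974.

First, the molecular formula is C10H9BrClN (counting implicit H from valence).
  Br: 1 × 79.904 = 79.904
  C: 10 × 12.011 = 120.110
  Cl: 1 × 35.450 = 35.450
  H: 9 × 1.008 = 9.072
  N: 1 × 14.007 = 14.007
Sum: 1×79.904 + 10×12.011 + 1×35.450 + 9×1.008 + 1×14.007 = 258.543 → 258.54 g/mol.

258.54 g/mol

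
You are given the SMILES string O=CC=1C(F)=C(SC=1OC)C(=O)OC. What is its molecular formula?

C8H7FO4S

Walk through each heavy atom and fill implicit hydrogens from standard valence (C 4, N 3, O 2, S 2, halogen 1):
  atom 1: O, bond orders sum to 2 (valence 2) → 0 H
  atom 2: C, bond orders sum to 3 (valence 4) → 1 H
  atom 3: C, bond orders sum to 4 (valence 4) → 0 H
  atom 4: C, bond orders sum to 4 (valence 4) → 0 H
  atom 5: F (halogen, monovalent) → 0 H
  atom 6: C, bond orders sum to 4 (valence 4) → 0 H
  atom 7: S, bond orders sum to 2 (valence 2) → 0 H
  atom 8: C, bond orders sum to 4 (valence 4) → 0 H
  atom 9: O, bond orders sum to 2 (valence 2) → 0 H
  atom 10: C, bond orders sum to 1 (valence 4) → 3 H
  atom 11: C, bond orders sum to 4 (valence 4) → 0 H
  atom 12: O, bond orders sum to 2 (valence 2) → 0 H
  atom 13: O, bond orders sum to 2 (valence 2) → 0 H
  atom 14: C, bond orders sum to 1 (valence 4) → 3 H
Totals → C:8, H:7, F:1, O:4, S:1.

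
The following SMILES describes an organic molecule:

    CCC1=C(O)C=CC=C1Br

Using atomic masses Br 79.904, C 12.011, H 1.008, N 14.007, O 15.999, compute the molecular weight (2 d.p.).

201.06 g/mol

First, the molecular formula is C8H9BrO (counting implicit H from valence).
  Br: 1 × 79.904 = 79.904
  C: 8 × 12.011 = 96.088
  H: 9 × 1.008 = 9.072
  O: 1 × 15.999 = 15.999
Sum: 1×79.904 + 8×12.011 + 9×1.008 + 1×15.999 = 201.063 → 201.06 g/mol.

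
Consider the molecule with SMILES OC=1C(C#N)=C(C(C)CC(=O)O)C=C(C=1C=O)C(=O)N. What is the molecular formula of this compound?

Walk through each heavy atom and fill implicit hydrogens from standard valence (C 4, N 3, O 2, S 2, halogen 1):
  atom 1: O, bond orders sum to 1 (valence 2) → 1 H
  atom 2: C, bond orders sum to 4 (valence 4) → 0 H
  atom 3: C, bond orders sum to 4 (valence 4) → 0 H
  atom 4: C, bond orders sum to 4 (valence 4) → 0 H
  atom 5: N, bond orders sum to 3 (valence 3) → 0 H
  atom 6: C, bond orders sum to 4 (valence 4) → 0 H
  atom 7: C, bond orders sum to 3 (valence 4) → 1 H
  atom 8: C, bond orders sum to 1 (valence 4) → 3 H
  atom 9: C, bond orders sum to 2 (valence 4) → 2 H
  atom 10: C, bond orders sum to 4 (valence 4) → 0 H
  atom 11: O, bond orders sum to 2 (valence 2) → 0 H
  atom 12: O, bond orders sum to 1 (valence 2) → 1 H
  atom 13: C, bond orders sum to 3 (valence 4) → 1 H
  atom 14: C, bond orders sum to 4 (valence 4) → 0 H
  atom 15: C, bond orders sum to 4 (valence 4) → 0 H
  atom 16: C, bond orders sum to 3 (valence 4) → 1 H
  atom 17: O, bond orders sum to 2 (valence 2) → 0 H
  atom 18: C, bond orders sum to 4 (valence 4) → 0 H
  atom 19: O, bond orders sum to 2 (valence 2) → 0 H
  atom 20: N, bond orders sum to 1 (valence 3) → 2 H
Totals → C:13, H:12, N:2, O:5.
In Hill order: C13H12N2O5.

C13H12N2O5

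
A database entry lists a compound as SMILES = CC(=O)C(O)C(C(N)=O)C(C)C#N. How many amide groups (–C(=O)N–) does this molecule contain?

The amide motif appears at heavy-atom position 7 in the SMILES.
Other groups present: 1 hydroxyl, 1 ketone, 1 nitrile.
Amide count: 1.

1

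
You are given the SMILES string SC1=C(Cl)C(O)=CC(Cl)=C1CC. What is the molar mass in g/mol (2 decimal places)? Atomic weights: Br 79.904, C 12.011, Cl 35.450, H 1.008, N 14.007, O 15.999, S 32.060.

223.11 g/mol

First, the molecular formula is C8H8Cl2OS (counting implicit H from valence).
  C: 8 × 12.011 = 96.088
  Cl: 2 × 35.450 = 70.900
  H: 8 × 1.008 = 8.064
  O: 1 × 15.999 = 15.999
  S: 1 × 32.060 = 32.060
Sum: 8×12.011 + 2×35.450 + 8×1.008 + 1×15.999 + 1×32.060 = 223.111 → 223.11 g/mol.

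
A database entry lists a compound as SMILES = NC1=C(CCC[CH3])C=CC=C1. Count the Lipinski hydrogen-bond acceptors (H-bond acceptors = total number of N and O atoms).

1

N atoms: 1; O atoms: 0.
Lipinski HBA = 1 + 0 = 1.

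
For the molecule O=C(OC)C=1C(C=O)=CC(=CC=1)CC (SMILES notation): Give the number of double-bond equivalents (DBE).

6

Degree of unsaturation = (number of rings) + (number of π bonds).
Ring closures in the SMILES: 1.
π bonds: 5 double bonds (each 1 DoU) → 5 DoU from unsaturation.
Total DoU = 1 + 5 = 6.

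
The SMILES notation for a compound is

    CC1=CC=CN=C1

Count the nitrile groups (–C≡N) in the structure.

0

Scan the SMILES for the nitrile motif — none present.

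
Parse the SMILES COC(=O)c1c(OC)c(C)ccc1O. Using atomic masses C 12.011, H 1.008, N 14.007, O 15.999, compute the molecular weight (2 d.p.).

First, the molecular formula is C10H12O4 (counting implicit H from valence).
  C: 10 × 12.011 = 120.110
  H: 12 × 1.008 = 12.096
  O: 4 × 15.999 = 63.996
Sum: 10×12.011 + 12×1.008 + 4×15.999 = 196.202 → 196.20 g/mol.

196.20 g/mol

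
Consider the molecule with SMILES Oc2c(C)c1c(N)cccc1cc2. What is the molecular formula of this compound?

C11H11NO

Walk through each heavy atom and fill implicit hydrogens from standard valence (C 4, N 3, O 2, S 2, halogen 1); for lowercase aromatic atoms, an aromatic c carries 1 H when it has two neighbours and 0 H with three, and aromatic n carries 0 H:
  atom 1: O, bond orders sum to 1 (valence 2) → 1 H
  atom 2: aromatic c, 3 neighbours → 0 H
  atom 3: aromatic c, 3 neighbours → 0 H
  atom 4: C, bond orders sum to 1 (valence 4) → 3 H
  atom 5: aromatic c, 3 neighbours → 0 H
  atom 6: aromatic c, 3 neighbours → 0 H
  atom 7: N, bond orders sum to 1 (valence 3) → 2 H
  atom 8: aromatic c, 2 neighbours → 1 H
  atom 9: aromatic c, 2 neighbours → 1 H
  atom 10: aromatic c, 2 neighbours → 1 H
  atom 11: aromatic c, 3 neighbours → 0 H
  atom 12: aromatic c, 2 neighbours → 1 H
  atom 13: aromatic c, 2 neighbours → 1 H
Totals → C:11, H:11, N:1, O:1.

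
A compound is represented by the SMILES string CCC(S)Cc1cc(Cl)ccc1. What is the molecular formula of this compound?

Walk through each heavy atom and fill implicit hydrogens from standard valence (C 4, N 3, O 2, S 2, halogen 1); for lowercase aromatic atoms, an aromatic c carries 1 H when it has two neighbours and 0 H with three, and aromatic n carries 0 H:
  atom 1: C, bond orders sum to 1 (valence 4) → 3 H
  atom 2: C, bond orders sum to 2 (valence 4) → 2 H
  atom 3: C, bond orders sum to 3 (valence 4) → 1 H
  atom 4: S, bond orders sum to 1 (valence 2) → 1 H
  atom 5: C, bond orders sum to 2 (valence 4) → 2 H
  atom 6: aromatic c, 3 neighbours → 0 H
  atom 7: aromatic c, 2 neighbours → 1 H
  atom 8: aromatic c, 3 neighbours → 0 H
  atom 9: Cl (halogen, monovalent) → 0 H
  atom 10: aromatic c, 2 neighbours → 1 H
  atom 11: aromatic c, 2 neighbours → 1 H
  atom 12: aromatic c, 2 neighbours → 1 H
Totals → C:10, H:13, Cl:1, S:1.

C10H13ClS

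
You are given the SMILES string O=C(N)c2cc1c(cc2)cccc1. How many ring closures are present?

In SMILES, each pair of matching ring-closure digits denotes one ring-closing bond; the number of such bonds equals the number of independent rings.
Ring-closure bonds here: 2.

2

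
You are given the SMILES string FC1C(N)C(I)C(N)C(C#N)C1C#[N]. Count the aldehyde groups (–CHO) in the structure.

0

Scan the SMILES for the aldehyde motif — none present.
Groups that are present: 2 nitrile, 2 primary amine.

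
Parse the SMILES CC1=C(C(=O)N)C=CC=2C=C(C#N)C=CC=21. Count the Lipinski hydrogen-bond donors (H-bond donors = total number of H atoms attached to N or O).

Donors: find every N or O and count the H atoms it carries.
  atom 5 (O): bond orders sum to 2 → 0 H
  atom 6 (N): bond orders sum to 1 → 2 H
  atom 13 (N): bond orders sum to 3 → 0 H
Lipinski HBD = 2.

2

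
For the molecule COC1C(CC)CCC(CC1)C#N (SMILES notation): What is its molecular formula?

Walk through each heavy atom and fill implicit hydrogens from standard valence (C 4, N 3, O 2, S 2, halogen 1):
  atom 1: C, bond orders sum to 1 (valence 4) → 3 H
  atom 2: O, bond orders sum to 2 (valence 2) → 0 H
  atom 3: C, bond orders sum to 3 (valence 4) → 1 H
  atom 4: C, bond orders sum to 3 (valence 4) → 1 H
  atom 5: C, bond orders sum to 2 (valence 4) → 2 H
  atom 6: C, bond orders sum to 1 (valence 4) → 3 H
  atom 7: C, bond orders sum to 2 (valence 4) → 2 H
  atom 8: C, bond orders sum to 2 (valence 4) → 2 H
  atom 9: C, bond orders sum to 3 (valence 4) → 1 H
  atom 10: C, bond orders sum to 2 (valence 4) → 2 H
  atom 11: C, bond orders sum to 2 (valence 4) → 2 H
  atom 12: C, bond orders sum to 4 (valence 4) → 0 H
  atom 13: N, bond orders sum to 3 (valence 3) → 0 H
Totals → C:11, H:19, N:1, O:1.

C11H19NO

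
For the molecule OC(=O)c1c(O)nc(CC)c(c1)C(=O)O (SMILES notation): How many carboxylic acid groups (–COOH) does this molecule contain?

The carboxylic acid motif appears at heavy-atom positions 2, 13 in the SMILES.
Other groups present: 1 hydroxyl.
Carboxylic acid count: 2.

2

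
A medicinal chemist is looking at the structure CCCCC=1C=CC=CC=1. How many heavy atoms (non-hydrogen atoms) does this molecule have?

Every atom symbol written in the SMILES (organic subset) is one heavy atom; implicit H are not written.
Heavy atoms by element → C:10.
Total: 10.

10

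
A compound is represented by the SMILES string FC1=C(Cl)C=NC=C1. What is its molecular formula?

C5H3ClFN

Walk through each heavy atom and fill implicit hydrogens from standard valence (C 4, N 3, O 2, S 2, halogen 1):
  atom 1: F (halogen, monovalent) → 0 H
  atom 2: C, bond orders sum to 4 (valence 4) → 0 H
  atom 3: C, bond orders sum to 4 (valence 4) → 0 H
  atom 4: Cl (halogen, monovalent) → 0 H
  atom 5: C, bond orders sum to 3 (valence 4) → 1 H
  atom 6: N, bond orders sum to 3 (valence 3) → 0 H
  atom 7: C, bond orders sum to 3 (valence 4) → 1 H
  atom 8: C, bond orders sum to 3 (valence 4) → 1 H
Totals → C:5, H:3, Cl:1, F:1, N:1.
In Hill order: C5H3ClFN.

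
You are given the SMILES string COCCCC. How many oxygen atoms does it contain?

Scan the SMILES for O atoms (remember two-letter symbols like Cl and Br are single atoms).
Oxygen count: 1.

1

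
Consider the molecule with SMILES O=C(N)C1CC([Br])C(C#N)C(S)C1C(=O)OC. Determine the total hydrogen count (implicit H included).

13

Walk through each heavy atom and fill implicit hydrogens from standard valence (C 4, N 3, O 2, S 2, halogen 1):
  atom 1: O, bond orders sum to 2 (valence 2) → 0 H
  atom 2: C, bond orders sum to 4 (valence 4) → 0 H
  atom 3: N, bond orders sum to 1 (valence 3) → 2 H
  atom 4: C, bond orders sum to 3 (valence 4) → 1 H
  atom 5: C, bond orders sum to 2 (valence 4) → 2 H
  atom 6: C, bond orders sum to 3 (valence 4) → 1 H
  atom 7: Br with explicit H count 0
  atom 8: C, bond orders sum to 3 (valence 4) → 1 H
  atom 9: C, bond orders sum to 4 (valence 4) → 0 H
  atom 10: N, bond orders sum to 3 (valence 3) → 0 H
  atom 11: C, bond orders sum to 3 (valence 4) → 1 H
  atom 12: S, bond orders sum to 1 (valence 2) → 1 H
  atom 13: C, bond orders sum to 3 (valence 4) → 1 H
  atom 14: C, bond orders sum to 4 (valence 4) → 0 H
  atom 15: O, bond orders sum to 2 (valence 2) → 0 H
  atom 16: O, bond orders sum to 2 (valence 2) → 0 H
  atom 17: C, bond orders sum to 1 (valence 4) → 3 H
Total hydrogens: 13.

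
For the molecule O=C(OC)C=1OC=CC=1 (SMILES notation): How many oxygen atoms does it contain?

3

Scan the SMILES for O atoms (remember two-letter symbols like Cl and Br are single atoms).
Oxygen count: 3.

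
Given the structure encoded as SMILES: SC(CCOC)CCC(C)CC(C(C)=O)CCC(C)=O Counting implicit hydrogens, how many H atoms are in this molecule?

30

Walk through each heavy atom and fill implicit hydrogens from standard valence (C 4, N 3, O 2, S 2, halogen 1):
  atom 1: S, bond orders sum to 1 (valence 2) → 1 H
  atom 2: C, bond orders sum to 3 (valence 4) → 1 H
  atom 3: C, bond orders sum to 2 (valence 4) → 2 H
  atom 4: C, bond orders sum to 2 (valence 4) → 2 H
  atom 5: O, bond orders sum to 2 (valence 2) → 0 H
  atom 6: C, bond orders sum to 1 (valence 4) → 3 H
  atom 7: C, bond orders sum to 2 (valence 4) → 2 H
  atom 8: C, bond orders sum to 2 (valence 4) → 2 H
  atom 9: C, bond orders sum to 3 (valence 4) → 1 H
  atom 10: C, bond orders sum to 1 (valence 4) → 3 H
  atom 11: C, bond orders sum to 2 (valence 4) → 2 H
  atom 12: C, bond orders sum to 3 (valence 4) → 1 H
  atom 13: C, bond orders sum to 4 (valence 4) → 0 H
  atom 14: C, bond orders sum to 1 (valence 4) → 3 H
  atom 15: O, bond orders sum to 2 (valence 2) → 0 H
  atom 16: C, bond orders sum to 2 (valence 4) → 2 H
  atom 17: C, bond orders sum to 2 (valence 4) → 2 H
  atom 18: C, bond orders sum to 4 (valence 4) → 0 H
  atom 19: C, bond orders sum to 1 (valence 4) → 3 H
  atom 20: O, bond orders sum to 2 (valence 2) → 0 H
Total hydrogens: 30.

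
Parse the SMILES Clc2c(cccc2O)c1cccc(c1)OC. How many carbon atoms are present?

Count every carbon token in the SMILES (each C, including those in ring-closure positions and inside branches).
Carbon count: 13.

13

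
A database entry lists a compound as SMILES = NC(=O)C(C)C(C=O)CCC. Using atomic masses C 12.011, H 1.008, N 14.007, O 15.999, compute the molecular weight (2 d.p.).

First, the molecular formula is C8H15NO2 (counting implicit H from valence).
  C: 8 × 12.011 = 96.088
  H: 15 × 1.008 = 15.120
  N: 1 × 14.007 = 14.007
  O: 2 × 15.999 = 31.998
Sum: 8×12.011 + 15×1.008 + 1×14.007 + 2×15.999 = 157.213 → 157.21 g/mol.

157.21 g/mol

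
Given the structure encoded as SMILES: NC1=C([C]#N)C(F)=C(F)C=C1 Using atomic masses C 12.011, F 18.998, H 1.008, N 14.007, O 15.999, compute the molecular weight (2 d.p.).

154.12 g/mol

First, the molecular formula is C7H4F2N2 (counting implicit H from valence).
  C: 7 × 12.011 = 84.077
  F: 2 × 18.998 = 37.996
  H: 4 × 1.008 = 4.032
  N: 2 × 14.007 = 28.014
Sum: 7×12.011 + 2×18.998 + 4×1.008 + 2×14.007 = 154.119 → 154.12 g/mol.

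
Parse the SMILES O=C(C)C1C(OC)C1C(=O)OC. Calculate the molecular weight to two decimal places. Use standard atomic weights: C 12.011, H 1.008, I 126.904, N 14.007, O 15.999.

172.18 g/mol

First, the molecular formula is C8H12O4 (counting implicit H from valence).
  C: 8 × 12.011 = 96.088
  H: 12 × 1.008 = 12.096
  O: 4 × 15.999 = 63.996
Sum: 8×12.011 + 12×1.008 + 4×15.999 = 172.180 → 172.18 g/mol.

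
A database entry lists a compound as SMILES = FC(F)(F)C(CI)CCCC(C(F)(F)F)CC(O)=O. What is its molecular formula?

C10H13F6IO2

Walk through each heavy atom and fill implicit hydrogens from standard valence (C 4, N 3, O 2, S 2, halogen 1):
  atom 1: F (halogen, monovalent) → 0 H
  atom 2: C, bond orders sum to 4 (valence 4) → 0 H
  atom 3: F (halogen, monovalent) → 0 H
  atom 4: F (halogen, monovalent) → 0 H
  atom 5: C, bond orders sum to 3 (valence 4) → 1 H
  atom 6: C, bond orders sum to 2 (valence 4) → 2 H
  atom 7: I (halogen, monovalent) → 0 H
  atom 8: C, bond orders sum to 2 (valence 4) → 2 H
  atom 9: C, bond orders sum to 2 (valence 4) → 2 H
  atom 10: C, bond orders sum to 2 (valence 4) → 2 H
  atom 11: C, bond orders sum to 3 (valence 4) → 1 H
  atom 12: C, bond orders sum to 4 (valence 4) → 0 H
  atom 13: F (halogen, monovalent) → 0 H
  atom 14: F (halogen, monovalent) → 0 H
  atom 15: F (halogen, monovalent) → 0 H
  atom 16: C, bond orders sum to 2 (valence 4) → 2 H
  atom 17: C, bond orders sum to 4 (valence 4) → 0 H
  atom 18: O, bond orders sum to 1 (valence 2) → 1 H
  atom 19: O, bond orders sum to 2 (valence 2) → 0 H
Totals → C:10, H:13, F:6, I:1, O:2.
In Hill order: C10H13F6IO2.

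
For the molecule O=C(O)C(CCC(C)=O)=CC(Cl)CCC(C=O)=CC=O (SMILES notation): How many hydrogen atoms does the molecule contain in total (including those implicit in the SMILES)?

17

Walk through each heavy atom and fill implicit hydrogens from standard valence (C 4, N 3, O 2, S 2, halogen 1):
  atom 1: O, bond orders sum to 2 (valence 2) → 0 H
  atom 2: C, bond orders sum to 4 (valence 4) → 0 H
  atom 3: O, bond orders sum to 1 (valence 2) → 1 H
  atom 4: C, bond orders sum to 4 (valence 4) → 0 H
  atom 5: C, bond orders sum to 2 (valence 4) → 2 H
  atom 6: C, bond orders sum to 2 (valence 4) → 2 H
  atom 7: C, bond orders sum to 4 (valence 4) → 0 H
  atom 8: C, bond orders sum to 1 (valence 4) → 3 H
  atom 9: O, bond orders sum to 2 (valence 2) → 0 H
  atom 10: C, bond orders sum to 3 (valence 4) → 1 H
  atom 11: C, bond orders sum to 3 (valence 4) → 1 H
  atom 12: Cl (halogen, monovalent) → 0 H
  atom 13: C, bond orders sum to 2 (valence 4) → 2 H
  atom 14: C, bond orders sum to 2 (valence 4) → 2 H
  atom 15: C, bond orders sum to 4 (valence 4) → 0 H
  atom 16: C, bond orders sum to 3 (valence 4) → 1 H
  atom 17: O, bond orders sum to 2 (valence 2) → 0 H
  atom 18: C, bond orders sum to 3 (valence 4) → 1 H
  atom 19: C, bond orders sum to 3 (valence 4) → 1 H
  atom 20: O, bond orders sum to 2 (valence 2) → 0 H
Total hydrogens: 17.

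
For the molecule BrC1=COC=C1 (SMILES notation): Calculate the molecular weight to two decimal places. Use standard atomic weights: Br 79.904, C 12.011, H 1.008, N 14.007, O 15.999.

First, the molecular formula is C4H3BrO (counting implicit H from valence).
  Br: 1 × 79.904 = 79.904
  C: 4 × 12.011 = 48.044
  H: 3 × 1.008 = 3.024
  O: 1 × 15.999 = 15.999
Sum: 1×79.904 + 4×12.011 + 3×1.008 + 1×15.999 = 146.971 → 146.97 g/mol.

146.97 g/mol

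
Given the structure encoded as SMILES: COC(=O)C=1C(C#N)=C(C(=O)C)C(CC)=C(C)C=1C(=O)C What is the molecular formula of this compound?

Walk through each heavy atom and fill implicit hydrogens from standard valence (C 4, N 3, O 2, S 2, halogen 1):
  atom 1: C, bond orders sum to 1 (valence 4) → 3 H
  atom 2: O, bond orders sum to 2 (valence 2) → 0 H
  atom 3: C, bond orders sum to 4 (valence 4) → 0 H
  atom 4: O, bond orders sum to 2 (valence 2) → 0 H
  atom 5: C, bond orders sum to 4 (valence 4) → 0 H
  atom 6: C, bond orders sum to 4 (valence 4) → 0 H
  atom 7: C, bond orders sum to 4 (valence 4) → 0 H
  atom 8: N, bond orders sum to 3 (valence 3) → 0 H
  atom 9: C, bond orders sum to 4 (valence 4) → 0 H
  atom 10: C, bond orders sum to 4 (valence 4) → 0 H
  atom 11: O, bond orders sum to 2 (valence 2) → 0 H
  atom 12: C, bond orders sum to 1 (valence 4) → 3 H
  atom 13: C, bond orders sum to 4 (valence 4) → 0 H
  atom 14: C, bond orders sum to 2 (valence 4) → 2 H
  atom 15: C, bond orders sum to 1 (valence 4) → 3 H
  atom 16: C, bond orders sum to 4 (valence 4) → 0 H
  atom 17: C, bond orders sum to 1 (valence 4) → 3 H
  atom 18: C, bond orders sum to 4 (valence 4) → 0 H
  atom 19: C, bond orders sum to 4 (valence 4) → 0 H
  atom 20: O, bond orders sum to 2 (valence 2) → 0 H
  atom 21: C, bond orders sum to 1 (valence 4) → 3 H
Totals → C:16, H:17, N:1, O:4.

C16H17NO4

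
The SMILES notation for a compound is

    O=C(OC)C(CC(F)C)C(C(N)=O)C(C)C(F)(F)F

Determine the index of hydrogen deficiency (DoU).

Molecular formula: C11H17F4NO3.
DoU = (2C + 2 + N − H − X) / 2, where X is the halogen count and O/S are ignored.
    = (2·11 + 2 + 1 − 17 − 4) / 2 = 4 / 2 = 2.

2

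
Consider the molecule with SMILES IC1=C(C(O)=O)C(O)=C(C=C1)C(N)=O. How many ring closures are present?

In SMILES, each pair of matching ring-closure digits denotes one ring-closing bond; the number of such bonds equals the number of independent rings.
Ring-closure bonds here: 1.

1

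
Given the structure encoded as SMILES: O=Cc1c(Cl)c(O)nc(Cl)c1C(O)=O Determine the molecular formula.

Walk through each heavy atom and fill implicit hydrogens from standard valence (C 4, N 3, O 2, S 2, halogen 1); for lowercase aromatic atoms, an aromatic c carries 1 H when it has two neighbours and 0 H with three, and aromatic n carries 0 H:
  atom 1: O, bond orders sum to 2 (valence 2) → 0 H
  atom 2: C, bond orders sum to 3 (valence 4) → 1 H
  atom 3: aromatic c, 3 neighbours → 0 H
  atom 4: aromatic c, 3 neighbours → 0 H
  atom 5: Cl (halogen, monovalent) → 0 H
  atom 6: aromatic c, 3 neighbours → 0 H
  atom 7: O, bond orders sum to 1 (valence 2) → 1 H
  atom 8: aromatic n, 2 neighbours → 0 H
  atom 9: aromatic c, 3 neighbours → 0 H
  atom 10: Cl (halogen, monovalent) → 0 H
  atom 11: aromatic c, 3 neighbours → 0 H
  atom 12: C, bond orders sum to 4 (valence 4) → 0 H
  atom 13: O, bond orders sum to 1 (valence 2) → 1 H
  atom 14: O, bond orders sum to 2 (valence 2) → 0 H
Totals → C:7, H:3, Cl:2, N:1, O:4.
In Hill order: C7H3Cl2NO4.

C7H3Cl2NO4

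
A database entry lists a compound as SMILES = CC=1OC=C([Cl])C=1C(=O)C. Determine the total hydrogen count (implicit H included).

Walk through each heavy atom and fill implicit hydrogens from standard valence (C 4, N 3, O 2, S 2, halogen 1):
  atom 1: C, bond orders sum to 1 (valence 4) → 3 H
  atom 2: C, bond orders sum to 4 (valence 4) → 0 H
  atom 3: O, bond orders sum to 2 (valence 2) → 0 H
  atom 4: C, bond orders sum to 3 (valence 4) → 1 H
  atom 5: C, bond orders sum to 4 (valence 4) → 0 H
  atom 6: Cl with explicit H count 0
  atom 7: C, bond orders sum to 4 (valence 4) → 0 H
  atom 8: C, bond orders sum to 4 (valence 4) → 0 H
  atom 9: O, bond orders sum to 2 (valence 2) → 0 H
  atom 10: C, bond orders sum to 1 (valence 4) → 3 H
Total hydrogens: 7.

7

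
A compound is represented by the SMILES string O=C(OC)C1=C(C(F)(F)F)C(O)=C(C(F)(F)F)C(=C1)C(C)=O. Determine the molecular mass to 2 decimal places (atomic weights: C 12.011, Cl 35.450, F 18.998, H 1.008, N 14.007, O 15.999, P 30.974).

330.18 g/mol

First, the molecular formula is C12H8F6O4 (counting implicit H from valence).
  C: 12 × 12.011 = 144.132
  F: 6 × 18.998 = 113.988
  H: 8 × 1.008 = 8.064
  O: 4 × 15.999 = 63.996
Sum: 12×12.011 + 6×18.998 + 8×1.008 + 4×15.999 = 330.180 → 330.18 g/mol.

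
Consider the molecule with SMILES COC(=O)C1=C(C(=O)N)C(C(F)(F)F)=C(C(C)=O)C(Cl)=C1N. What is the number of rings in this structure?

1

In SMILES, each pair of matching ring-closure digits denotes one ring-closing bond; the number of such bonds equals the number of independent rings.
Ring-closure bonds here: 1.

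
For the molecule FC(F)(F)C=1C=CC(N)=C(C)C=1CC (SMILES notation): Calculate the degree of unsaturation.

4

Degree of unsaturation = (number of rings) + (number of π bonds).
Ring closures in the SMILES: 1.
π bonds: 3 double bonds (each 1 DoU) → 3 DoU from unsaturation.
Total DoU = 1 + 3 = 4.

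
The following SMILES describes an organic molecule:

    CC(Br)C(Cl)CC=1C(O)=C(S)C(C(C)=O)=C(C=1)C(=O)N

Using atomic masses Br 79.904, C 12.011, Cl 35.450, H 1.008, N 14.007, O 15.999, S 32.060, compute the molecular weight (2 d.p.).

380.68 g/mol

First, the molecular formula is C13H15BrClNO3S (counting implicit H from valence).
  Br: 1 × 79.904 = 79.904
  C: 13 × 12.011 = 156.143
  Cl: 1 × 35.450 = 35.450
  H: 15 × 1.008 = 15.120
  N: 1 × 14.007 = 14.007
  O: 3 × 15.999 = 47.997
  S: 1 × 32.060 = 32.060
Sum: 1×79.904 + 13×12.011 + 1×35.450 + 15×1.008 + 1×14.007 + 3×15.999 + 1×32.060 = 380.681 → 380.68 g/mol.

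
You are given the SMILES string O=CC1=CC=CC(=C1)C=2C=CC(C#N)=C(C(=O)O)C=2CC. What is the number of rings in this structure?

2

In SMILES, each pair of matching ring-closure digits denotes one ring-closing bond; the number of such bonds equals the number of independent rings.
Ring-closure bonds here: 2.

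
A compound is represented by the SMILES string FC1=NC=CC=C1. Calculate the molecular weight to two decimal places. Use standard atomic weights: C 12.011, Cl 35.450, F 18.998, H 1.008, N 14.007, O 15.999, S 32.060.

97.09 g/mol

First, the molecular formula is C5H4FN (counting implicit H from valence).
  C: 5 × 12.011 = 60.055
  F: 1 × 18.998 = 18.998
  H: 4 × 1.008 = 4.032
  N: 1 × 14.007 = 14.007
Sum: 5×12.011 + 1×18.998 + 4×1.008 + 1×14.007 = 97.092 → 97.09 g/mol.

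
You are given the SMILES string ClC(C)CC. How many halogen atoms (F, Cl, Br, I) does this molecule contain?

Halogen atoms appear at heavy-atom position 1 (1×Cl).
Halogen count: 1.

1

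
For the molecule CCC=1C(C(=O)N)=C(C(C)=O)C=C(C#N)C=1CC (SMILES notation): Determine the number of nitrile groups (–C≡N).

The nitrile motif appears at heavy-atom position 14 in the SMILES.
Other groups present: 1 amide, 1 ketone.
Nitrile count: 1.

1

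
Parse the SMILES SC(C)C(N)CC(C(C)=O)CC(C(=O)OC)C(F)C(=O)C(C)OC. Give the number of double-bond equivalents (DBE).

Degree of unsaturation = (number of rings) + (number of π bonds).
Ring closures in the SMILES: 0.
π bonds: 3 double bonds (each 1 DoU) → 3 DoU from unsaturation.
Total DoU = 0 + 3 = 3.

3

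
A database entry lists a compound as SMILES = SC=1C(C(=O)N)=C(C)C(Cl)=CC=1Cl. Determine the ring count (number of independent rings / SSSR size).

1

In SMILES, each pair of matching ring-closure digits denotes one ring-closing bond; the number of such bonds equals the number of independent rings.
Ring-closure bonds here: 1.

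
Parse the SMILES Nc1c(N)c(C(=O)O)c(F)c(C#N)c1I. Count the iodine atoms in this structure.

Scan the SMILES for I atoms (remember two-letter symbols like Cl and Br are single atoms).
Iodine count: 1.

1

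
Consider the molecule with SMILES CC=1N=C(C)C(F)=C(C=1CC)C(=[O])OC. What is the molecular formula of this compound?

Walk through each heavy atom and fill implicit hydrogens from standard valence (C 4, N 3, O 2, S 2, halogen 1):
  atom 1: C, bond orders sum to 1 (valence 4) → 3 H
  atom 2: C, bond orders sum to 4 (valence 4) → 0 H
  atom 3: N, bond orders sum to 3 (valence 3) → 0 H
  atom 4: C, bond orders sum to 4 (valence 4) → 0 H
  atom 5: C, bond orders sum to 1 (valence 4) → 3 H
  atom 6: C, bond orders sum to 4 (valence 4) → 0 H
  atom 7: F (halogen, monovalent) → 0 H
  atom 8: C, bond orders sum to 4 (valence 4) → 0 H
  atom 9: C, bond orders sum to 4 (valence 4) → 0 H
  atom 10: C, bond orders sum to 2 (valence 4) → 2 H
  atom 11: C, bond orders sum to 1 (valence 4) → 3 H
  atom 12: C, bond orders sum to 4 (valence 4) → 0 H
  atom 13: O with explicit H count 0
  atom 14: O, bond orders sum to 2 (valence 2) → 0 H
  atom 15: C, bond orders sum to 1 (valence 4) → 3 H
Totals → C:11, H:14, F:1, N:1, O:2.
In Hill order: C11H14FNO2.

C11H14FNO2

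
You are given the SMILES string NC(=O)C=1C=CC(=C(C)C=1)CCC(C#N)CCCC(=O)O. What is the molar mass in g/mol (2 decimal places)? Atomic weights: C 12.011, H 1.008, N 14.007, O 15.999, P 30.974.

First, the molecular formula is C16H20N2O3 (counting implicit H from valence).
  C: 16 × 12.011 = 192.176
  H: 20 × 1.008 = 20.160
  N: 2 × 14.007 = 28.014
  O: 3 × 15.999 = 47.997
Sum: 16×12.011 + 20×1.008 + 2×14.007 + 3×15.999 = 288.347 → 288.35 g/mol.

288.35 g/mol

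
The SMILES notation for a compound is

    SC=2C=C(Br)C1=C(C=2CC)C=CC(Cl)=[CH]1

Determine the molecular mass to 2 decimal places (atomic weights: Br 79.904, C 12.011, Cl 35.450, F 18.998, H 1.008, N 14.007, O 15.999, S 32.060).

First, the molecular formula is C12H10BrClS (counting implicit H from valence).
  Br: 1 × 79.904 = 79.904
  C: 12 × 12.011 = 144.132
  Cl: 1 × 35.450 = 35.450
  H: 10 × 1.008 = 10.080
  S: 1 × 32.060 = 32.060
Sum: 1×79.904 + 12×12.011 + 1×35.450 + 10×1.008 + 1×32.060 = 301.626 → 301.63 g/mol.

301.63 g/mol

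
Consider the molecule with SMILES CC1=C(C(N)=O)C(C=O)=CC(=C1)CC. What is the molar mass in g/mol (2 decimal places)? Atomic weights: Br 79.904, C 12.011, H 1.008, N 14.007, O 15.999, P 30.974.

First, the molecular formula is C11H13NO2 (counting implicit H from valence).
  C: 11 × 12.011 = 132.121
  H: 13 × 1.008 = 13.104
  N: 1 × 14.007 = 14.007
  O: 2 × 15.999 = 31.998
Sum: 11×12.011 + 13×1.008 + 1×14.007 + 2×15.999 = 191.230 → 191.23 g/mol.

191.23 g/mol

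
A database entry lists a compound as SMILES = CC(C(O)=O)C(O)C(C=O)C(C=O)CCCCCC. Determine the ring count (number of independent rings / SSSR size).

In SMILES, each pair of matching ring-closure digits denotes one ring-closing bond; the number of such bonds equals the number of independent rings.
Ring-closure bonds here: 0.

0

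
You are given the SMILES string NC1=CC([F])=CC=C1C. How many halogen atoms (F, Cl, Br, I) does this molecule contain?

Halogen atoms appear at heavy-atom position 5 (1×F).
Other groups present: 1 primary amine.
Halogen count: 1.

1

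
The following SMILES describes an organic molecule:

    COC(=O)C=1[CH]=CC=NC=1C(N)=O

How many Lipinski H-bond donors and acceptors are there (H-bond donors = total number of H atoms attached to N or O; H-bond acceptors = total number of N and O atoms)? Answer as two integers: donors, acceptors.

2, 5

Donors: find every N or O and count the H atoms it carries.
  atom 2 (O): bond orders sum to 2 → 0 H
  atom 4 (O): bond orders sum to 2 → 0 H
  atom 9 (N): bond orders sum to 3 → 0 H
  atom 12 (N): bond orders sum to 1 → 2 H
  atom 13 (O): bond orders sum to 2 → 0 H
Lipinski HBD = 2.
Acceptors: N atoms = 2, O atoms = 3 → HBA = 5.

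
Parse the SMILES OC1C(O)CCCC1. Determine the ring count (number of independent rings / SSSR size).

1

In SMILES, each pair of matching ring-closure digits denotes one ring-closing bond; the number of such bonds equals the number of independent rings.
Ring-closure bonds here: 1.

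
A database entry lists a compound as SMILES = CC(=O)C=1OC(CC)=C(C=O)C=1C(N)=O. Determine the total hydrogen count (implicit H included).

11

Walk through each heavy atom and fill implicit hydrogens from standard valence (C 4, N 3, O 2, S 2, halogen 1):
  atom 1: C, bond orders sum to 1 (valence 4) → 3 H
  atom 2: C, bond orders sum to 4 (valence 4) → 0 H
  atom 3: O, bond orders sum to 2 (valence 2) → 0 H
  atom 4: C, bond orders sum to 4 (valence 4) → 0 H
  atom 5: O, bond orders sum to 2 (valence 2) → 0 H
  atom 6: C, bond orders sum to 4 (valence 4) → 0 H
  atom 7: C, bond orders sum to 2 (valence 4) → 2 H
  atom 8: C, bond orders sum to 1 (valence 4) → 3 H
  atom 9: C, bond orders sum to 4 (valence 4) → 0 H
  atom 10: C, bond orders sum to 3 (valence 4) → 1 H
  atom 11: O, bond orders sum to 2 (valence 2) → 0 H
  atom 12: C, bond orders sum to 4 (valence 4) → 0 H
  atom 13: C, bond orders sum to 4 (valence 4) → 0 H
  atom 14: N, bond orders sum to 1 (valence 3) → 2 H
  atom 15: O, bond orders sum to 2 (valence 2) → 0 H
Total hydrogens: 11.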